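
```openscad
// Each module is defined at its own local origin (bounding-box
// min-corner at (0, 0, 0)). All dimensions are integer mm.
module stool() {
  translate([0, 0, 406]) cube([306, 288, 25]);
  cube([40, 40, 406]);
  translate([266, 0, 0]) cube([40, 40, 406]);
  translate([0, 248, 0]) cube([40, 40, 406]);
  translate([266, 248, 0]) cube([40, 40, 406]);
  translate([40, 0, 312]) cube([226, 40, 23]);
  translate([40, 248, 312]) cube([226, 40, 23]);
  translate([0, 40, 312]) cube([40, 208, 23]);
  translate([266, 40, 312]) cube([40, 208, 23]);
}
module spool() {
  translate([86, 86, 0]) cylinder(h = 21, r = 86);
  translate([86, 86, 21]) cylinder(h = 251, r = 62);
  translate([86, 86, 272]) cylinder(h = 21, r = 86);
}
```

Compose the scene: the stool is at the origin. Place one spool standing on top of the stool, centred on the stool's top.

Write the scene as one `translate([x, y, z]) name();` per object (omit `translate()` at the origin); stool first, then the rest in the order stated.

stool();
translate([67, 58, 431]) spool();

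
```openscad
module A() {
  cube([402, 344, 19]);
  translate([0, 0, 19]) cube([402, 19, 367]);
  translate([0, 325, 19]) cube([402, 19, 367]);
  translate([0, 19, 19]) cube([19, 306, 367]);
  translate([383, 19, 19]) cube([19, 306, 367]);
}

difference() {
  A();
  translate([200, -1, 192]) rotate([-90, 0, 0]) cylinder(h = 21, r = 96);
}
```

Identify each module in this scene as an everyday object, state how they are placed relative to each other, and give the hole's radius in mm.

The subtracted cylinder has r = 96 mm.

A is an open box. The open box has a circular hole through its front wall. The hole's radius is 96 mm.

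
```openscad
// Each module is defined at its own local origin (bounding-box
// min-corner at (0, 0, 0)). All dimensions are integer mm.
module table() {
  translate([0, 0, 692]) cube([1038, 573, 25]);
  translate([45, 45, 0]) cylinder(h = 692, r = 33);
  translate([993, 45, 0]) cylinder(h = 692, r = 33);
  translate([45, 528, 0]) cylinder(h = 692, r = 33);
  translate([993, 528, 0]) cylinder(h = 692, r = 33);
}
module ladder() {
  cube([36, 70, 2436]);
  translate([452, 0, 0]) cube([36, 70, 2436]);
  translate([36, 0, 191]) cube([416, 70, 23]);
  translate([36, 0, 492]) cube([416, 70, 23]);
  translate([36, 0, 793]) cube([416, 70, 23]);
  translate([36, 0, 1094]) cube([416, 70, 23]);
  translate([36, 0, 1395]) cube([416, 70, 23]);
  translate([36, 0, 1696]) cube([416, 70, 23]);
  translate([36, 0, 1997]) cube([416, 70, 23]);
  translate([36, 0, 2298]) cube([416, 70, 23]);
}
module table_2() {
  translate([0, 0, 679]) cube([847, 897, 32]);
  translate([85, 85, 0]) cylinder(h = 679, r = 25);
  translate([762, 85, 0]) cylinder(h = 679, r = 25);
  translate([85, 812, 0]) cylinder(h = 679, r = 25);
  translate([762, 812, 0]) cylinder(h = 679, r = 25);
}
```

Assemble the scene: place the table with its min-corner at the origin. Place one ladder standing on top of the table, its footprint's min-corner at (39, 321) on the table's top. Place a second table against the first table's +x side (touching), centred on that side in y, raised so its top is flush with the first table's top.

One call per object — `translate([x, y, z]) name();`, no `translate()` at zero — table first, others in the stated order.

table();
translate([39, 321, 717]) ladder();
translate([1038, -162, 6]) table_2();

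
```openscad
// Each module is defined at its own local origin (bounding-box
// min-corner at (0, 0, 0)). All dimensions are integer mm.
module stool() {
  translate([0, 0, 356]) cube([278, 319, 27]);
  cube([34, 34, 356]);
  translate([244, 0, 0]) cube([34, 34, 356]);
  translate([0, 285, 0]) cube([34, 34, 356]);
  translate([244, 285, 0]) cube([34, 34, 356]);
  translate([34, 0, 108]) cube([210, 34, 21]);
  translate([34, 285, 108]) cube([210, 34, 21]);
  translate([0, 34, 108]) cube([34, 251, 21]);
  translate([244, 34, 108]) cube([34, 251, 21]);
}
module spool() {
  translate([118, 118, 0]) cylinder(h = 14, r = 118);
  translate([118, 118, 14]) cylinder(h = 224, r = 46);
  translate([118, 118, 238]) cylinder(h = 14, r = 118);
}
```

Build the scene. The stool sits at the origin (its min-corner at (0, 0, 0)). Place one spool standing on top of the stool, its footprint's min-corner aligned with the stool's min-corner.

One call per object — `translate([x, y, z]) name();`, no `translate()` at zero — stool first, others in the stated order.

stool();
translate([0, 0, 383]) spool();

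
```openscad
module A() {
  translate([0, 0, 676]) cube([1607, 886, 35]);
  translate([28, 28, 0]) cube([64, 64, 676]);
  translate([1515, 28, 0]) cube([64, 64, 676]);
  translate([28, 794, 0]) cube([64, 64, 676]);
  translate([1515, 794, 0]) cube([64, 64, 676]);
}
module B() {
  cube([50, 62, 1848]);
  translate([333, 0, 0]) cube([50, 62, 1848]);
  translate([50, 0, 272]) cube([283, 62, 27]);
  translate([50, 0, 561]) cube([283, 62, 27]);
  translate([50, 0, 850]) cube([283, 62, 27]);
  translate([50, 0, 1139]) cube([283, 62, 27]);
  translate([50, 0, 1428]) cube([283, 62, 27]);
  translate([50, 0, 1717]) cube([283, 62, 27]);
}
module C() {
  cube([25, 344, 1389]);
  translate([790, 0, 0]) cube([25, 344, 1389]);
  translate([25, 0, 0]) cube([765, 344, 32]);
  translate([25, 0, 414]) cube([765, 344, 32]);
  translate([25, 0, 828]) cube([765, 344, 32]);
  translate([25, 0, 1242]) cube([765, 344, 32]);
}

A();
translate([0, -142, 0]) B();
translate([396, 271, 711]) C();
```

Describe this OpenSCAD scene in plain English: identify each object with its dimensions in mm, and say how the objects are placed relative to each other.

A is a table with a 1607×886 mm rectangular top, 35 mm thick, top surface at z = 711 mm, supported by four 64×64 mm square legs, each inset 28 mm from the nearest pair of top edges, running from the floor.

B is a wooden ladder with two side rails of 50×62 mm section and 1848 mm height, set 383 mm apart overall. Between them run 6 rectangular rungs (62 mm deep, 27 mm thick), front faces flush with the rails' −y face. The bottom of the first rung is 272 mm above the floor and each subsequent rung is 289 mm higher than the one below.

C is a bookshelf 815 mm wide overall, 344 mm deep and 1389 mm tall. The two sides are 25 mm thick vertical panels. 4 horizontal shelves of 32 mm thickness span between the inner faces of the sides; the lowest shelf sits on the floor and shelves are stacked with a clear vertical gap of 382 mm between each pair.

The ladder is on the floor beside the table on its −y side. The bookshelf is on top of the table, centred.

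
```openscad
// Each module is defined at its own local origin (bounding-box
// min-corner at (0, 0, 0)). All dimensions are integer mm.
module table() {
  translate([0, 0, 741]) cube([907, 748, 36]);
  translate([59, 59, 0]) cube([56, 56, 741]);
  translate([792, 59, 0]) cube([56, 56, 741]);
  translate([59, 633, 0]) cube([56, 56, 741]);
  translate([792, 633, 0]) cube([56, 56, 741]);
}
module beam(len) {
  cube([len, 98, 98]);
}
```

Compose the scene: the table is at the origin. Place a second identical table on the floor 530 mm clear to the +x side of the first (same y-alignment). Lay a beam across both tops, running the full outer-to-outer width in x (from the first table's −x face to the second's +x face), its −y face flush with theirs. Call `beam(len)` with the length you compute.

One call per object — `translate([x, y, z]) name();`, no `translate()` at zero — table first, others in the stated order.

table();
translate([1437, 0, 0]) table();
translate([0, 0, 777]) beam(2344);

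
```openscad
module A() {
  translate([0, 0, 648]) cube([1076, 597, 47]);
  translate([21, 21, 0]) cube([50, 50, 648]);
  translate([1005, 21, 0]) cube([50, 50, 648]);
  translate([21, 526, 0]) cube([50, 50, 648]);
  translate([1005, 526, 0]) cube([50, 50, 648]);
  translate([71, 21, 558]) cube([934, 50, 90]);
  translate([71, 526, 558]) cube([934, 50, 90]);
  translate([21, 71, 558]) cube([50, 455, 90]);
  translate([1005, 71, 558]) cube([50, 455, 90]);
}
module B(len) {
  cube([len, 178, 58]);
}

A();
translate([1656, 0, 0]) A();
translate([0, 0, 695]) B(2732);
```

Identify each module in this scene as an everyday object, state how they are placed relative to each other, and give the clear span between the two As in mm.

A is a table. B is a beam. A beam spans the tops of two tables. The clear span between the two tables is 580 mm.

Second table starts at x = 1656; first ends at x = 1076; clear span = 1656 − 1076 = 580 mm.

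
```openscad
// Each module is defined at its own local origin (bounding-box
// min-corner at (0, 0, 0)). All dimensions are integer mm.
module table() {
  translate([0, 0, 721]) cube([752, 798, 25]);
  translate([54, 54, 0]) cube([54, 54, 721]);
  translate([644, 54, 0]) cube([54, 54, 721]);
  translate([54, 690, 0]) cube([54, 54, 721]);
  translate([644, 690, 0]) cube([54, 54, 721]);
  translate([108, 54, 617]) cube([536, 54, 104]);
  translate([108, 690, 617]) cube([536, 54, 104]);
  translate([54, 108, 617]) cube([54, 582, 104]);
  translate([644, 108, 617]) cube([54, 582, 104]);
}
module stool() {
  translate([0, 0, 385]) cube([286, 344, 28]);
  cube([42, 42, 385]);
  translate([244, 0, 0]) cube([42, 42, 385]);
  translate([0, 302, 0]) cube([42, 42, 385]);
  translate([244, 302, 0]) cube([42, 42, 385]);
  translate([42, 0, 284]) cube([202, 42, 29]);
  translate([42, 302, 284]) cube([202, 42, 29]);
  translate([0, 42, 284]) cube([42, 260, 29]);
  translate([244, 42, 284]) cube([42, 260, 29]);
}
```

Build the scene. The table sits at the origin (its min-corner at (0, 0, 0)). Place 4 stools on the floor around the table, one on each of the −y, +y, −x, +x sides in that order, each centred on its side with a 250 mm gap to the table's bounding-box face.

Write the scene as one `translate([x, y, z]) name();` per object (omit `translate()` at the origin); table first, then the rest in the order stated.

table();
translate([233, -594, 0]) stool();
translate([233, 1048, 0]) stool();
translate([-536, 227, 0]) stool();
translate([1002, 227, 0]) stool();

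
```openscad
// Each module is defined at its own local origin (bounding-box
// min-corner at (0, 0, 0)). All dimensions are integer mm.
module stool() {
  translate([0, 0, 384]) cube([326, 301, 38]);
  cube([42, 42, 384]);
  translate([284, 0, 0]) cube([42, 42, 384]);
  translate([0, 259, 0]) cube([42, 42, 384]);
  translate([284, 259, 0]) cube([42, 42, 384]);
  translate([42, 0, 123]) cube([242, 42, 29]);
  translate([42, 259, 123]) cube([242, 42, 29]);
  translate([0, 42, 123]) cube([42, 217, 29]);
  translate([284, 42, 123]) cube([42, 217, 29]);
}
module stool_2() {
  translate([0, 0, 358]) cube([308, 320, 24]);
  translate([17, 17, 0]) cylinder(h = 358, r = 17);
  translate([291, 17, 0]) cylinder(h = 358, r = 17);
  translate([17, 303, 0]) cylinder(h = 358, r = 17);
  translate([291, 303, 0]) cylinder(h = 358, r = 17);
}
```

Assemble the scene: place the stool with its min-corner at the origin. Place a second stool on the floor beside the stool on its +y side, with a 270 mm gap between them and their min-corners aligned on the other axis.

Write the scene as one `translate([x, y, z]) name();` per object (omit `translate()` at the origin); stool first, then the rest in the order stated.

stool();
translate([0, 571, 0]) stool_2();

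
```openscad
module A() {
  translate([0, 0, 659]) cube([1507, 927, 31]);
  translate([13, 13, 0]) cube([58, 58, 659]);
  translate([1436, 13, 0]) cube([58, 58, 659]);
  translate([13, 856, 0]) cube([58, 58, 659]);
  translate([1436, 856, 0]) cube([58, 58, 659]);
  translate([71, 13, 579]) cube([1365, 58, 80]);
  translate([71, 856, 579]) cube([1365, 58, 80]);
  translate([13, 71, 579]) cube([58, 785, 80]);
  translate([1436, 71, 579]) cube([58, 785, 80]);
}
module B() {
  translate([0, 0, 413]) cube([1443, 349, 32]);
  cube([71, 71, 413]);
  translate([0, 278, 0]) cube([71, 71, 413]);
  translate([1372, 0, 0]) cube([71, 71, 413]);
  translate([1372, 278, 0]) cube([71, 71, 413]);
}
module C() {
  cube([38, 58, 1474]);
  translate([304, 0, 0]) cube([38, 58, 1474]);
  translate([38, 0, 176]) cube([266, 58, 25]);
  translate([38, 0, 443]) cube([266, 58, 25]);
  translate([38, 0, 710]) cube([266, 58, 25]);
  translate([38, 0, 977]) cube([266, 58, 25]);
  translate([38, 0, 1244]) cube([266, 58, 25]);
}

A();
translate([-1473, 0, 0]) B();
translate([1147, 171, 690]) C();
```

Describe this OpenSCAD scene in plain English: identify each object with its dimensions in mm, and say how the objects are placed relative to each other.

A is a table with a 1507×927 mm rectangular top, 31 mm thick, top surface at z = 690 mm, supported by four 58×58 mm square legs, each inset 13 mm from the nearest pair of top edges, running from the floor. Four apron rails, 58 mm thick and 80 mm tall, run between adjacent legs with their top edges flush with the underside of the top and their outer faces flush with the legs' outer faces.

B is a bench: a 1443×349 mm seat slab, 32 mm thick, top at z = 445 mm, on four 71×71 mm square legs flush with the seat corners and standing on z = 0.

C is a straight ladder. Two 38×58 mm vertical rails, 1474 mm tall, stand 342 mm apart (outside-to-outside) with their front faces coplanar on the −y side. 5 rungs, each 58 mm deep and 25 mm tall, span between the inner faces of the rails, front faces flush with the rails. The lowest rung's underside is at z = 176 mm and rungs are spaced 267 mm apart (underside to underside).

The bench is on the floor beside the table on its −x side. The ladder is on top of the table.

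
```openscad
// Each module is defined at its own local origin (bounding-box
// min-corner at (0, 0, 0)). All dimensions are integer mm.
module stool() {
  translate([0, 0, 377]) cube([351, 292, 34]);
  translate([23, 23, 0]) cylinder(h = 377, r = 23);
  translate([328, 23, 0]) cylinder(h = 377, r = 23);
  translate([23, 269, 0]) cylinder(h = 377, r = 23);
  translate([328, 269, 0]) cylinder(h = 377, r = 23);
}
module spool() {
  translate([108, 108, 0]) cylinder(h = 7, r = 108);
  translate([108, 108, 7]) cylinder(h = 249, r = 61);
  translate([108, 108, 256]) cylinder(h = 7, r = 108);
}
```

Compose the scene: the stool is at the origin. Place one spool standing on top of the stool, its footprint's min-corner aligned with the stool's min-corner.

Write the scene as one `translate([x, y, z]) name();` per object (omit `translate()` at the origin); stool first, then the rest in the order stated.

stool();
translate([0, 0, 411]) spool();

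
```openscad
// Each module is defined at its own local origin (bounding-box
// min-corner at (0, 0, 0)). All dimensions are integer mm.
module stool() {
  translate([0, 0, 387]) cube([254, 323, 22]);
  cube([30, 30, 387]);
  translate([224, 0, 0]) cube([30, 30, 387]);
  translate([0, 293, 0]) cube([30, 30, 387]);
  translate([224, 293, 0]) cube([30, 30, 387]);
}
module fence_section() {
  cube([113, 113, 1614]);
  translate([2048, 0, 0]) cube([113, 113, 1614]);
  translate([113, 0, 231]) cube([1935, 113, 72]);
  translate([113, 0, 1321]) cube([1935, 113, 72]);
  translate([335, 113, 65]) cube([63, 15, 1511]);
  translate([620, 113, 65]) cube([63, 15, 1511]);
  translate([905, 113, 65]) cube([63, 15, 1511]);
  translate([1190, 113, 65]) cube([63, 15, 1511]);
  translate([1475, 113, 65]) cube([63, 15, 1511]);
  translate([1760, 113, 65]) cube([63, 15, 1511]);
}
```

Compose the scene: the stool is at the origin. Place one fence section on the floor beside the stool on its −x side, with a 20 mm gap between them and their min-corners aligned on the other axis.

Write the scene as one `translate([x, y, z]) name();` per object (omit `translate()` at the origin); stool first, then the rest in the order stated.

stool();
translate([-2181, 0, 0]) fence_section();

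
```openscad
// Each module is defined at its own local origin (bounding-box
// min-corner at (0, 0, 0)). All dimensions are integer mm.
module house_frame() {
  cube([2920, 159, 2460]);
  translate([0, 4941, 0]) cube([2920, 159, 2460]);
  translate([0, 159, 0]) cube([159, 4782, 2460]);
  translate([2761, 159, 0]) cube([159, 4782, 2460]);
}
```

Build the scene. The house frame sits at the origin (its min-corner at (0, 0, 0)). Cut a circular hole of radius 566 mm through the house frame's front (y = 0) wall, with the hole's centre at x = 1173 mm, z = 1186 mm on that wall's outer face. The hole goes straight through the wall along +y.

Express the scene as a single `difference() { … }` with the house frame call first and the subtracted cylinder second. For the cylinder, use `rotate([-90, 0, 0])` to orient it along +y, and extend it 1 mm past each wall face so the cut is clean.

difference() {
  house_frame();
  translate([1173, -1, 1186]) rotate([-90, 0, 0]) cylinder(h = 161, r = 566);
}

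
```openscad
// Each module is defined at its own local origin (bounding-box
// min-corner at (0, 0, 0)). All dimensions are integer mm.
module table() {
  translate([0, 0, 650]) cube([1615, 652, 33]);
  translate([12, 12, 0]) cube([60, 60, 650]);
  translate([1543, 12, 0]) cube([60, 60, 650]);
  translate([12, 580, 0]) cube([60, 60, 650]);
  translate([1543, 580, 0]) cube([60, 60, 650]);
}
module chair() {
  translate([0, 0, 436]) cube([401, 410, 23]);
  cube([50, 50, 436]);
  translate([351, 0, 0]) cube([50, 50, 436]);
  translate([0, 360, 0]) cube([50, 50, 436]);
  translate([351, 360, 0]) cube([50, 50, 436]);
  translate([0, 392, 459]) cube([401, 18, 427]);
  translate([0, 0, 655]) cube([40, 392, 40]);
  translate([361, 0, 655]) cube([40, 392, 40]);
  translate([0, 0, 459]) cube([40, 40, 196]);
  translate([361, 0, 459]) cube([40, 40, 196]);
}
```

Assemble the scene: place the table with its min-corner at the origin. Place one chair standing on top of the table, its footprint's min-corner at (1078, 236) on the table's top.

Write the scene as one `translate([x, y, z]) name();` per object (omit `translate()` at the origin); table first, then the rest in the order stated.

table();
translate([1078, 236, 683]) chair();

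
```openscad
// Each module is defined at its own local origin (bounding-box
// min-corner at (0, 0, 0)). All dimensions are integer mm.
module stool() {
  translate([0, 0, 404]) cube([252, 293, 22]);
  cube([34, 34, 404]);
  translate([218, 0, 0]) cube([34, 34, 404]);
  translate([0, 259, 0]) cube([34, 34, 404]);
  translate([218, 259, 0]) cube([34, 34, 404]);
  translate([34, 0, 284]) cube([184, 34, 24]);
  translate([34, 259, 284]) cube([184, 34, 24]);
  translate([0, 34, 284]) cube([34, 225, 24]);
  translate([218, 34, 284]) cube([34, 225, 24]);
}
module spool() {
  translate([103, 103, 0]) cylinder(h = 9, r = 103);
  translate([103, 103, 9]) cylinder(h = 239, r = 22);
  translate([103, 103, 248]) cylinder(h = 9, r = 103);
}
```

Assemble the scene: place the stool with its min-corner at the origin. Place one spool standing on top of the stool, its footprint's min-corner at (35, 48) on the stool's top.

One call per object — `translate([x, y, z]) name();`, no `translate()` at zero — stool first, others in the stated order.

stool();
translate([35, 48, 426]) spool();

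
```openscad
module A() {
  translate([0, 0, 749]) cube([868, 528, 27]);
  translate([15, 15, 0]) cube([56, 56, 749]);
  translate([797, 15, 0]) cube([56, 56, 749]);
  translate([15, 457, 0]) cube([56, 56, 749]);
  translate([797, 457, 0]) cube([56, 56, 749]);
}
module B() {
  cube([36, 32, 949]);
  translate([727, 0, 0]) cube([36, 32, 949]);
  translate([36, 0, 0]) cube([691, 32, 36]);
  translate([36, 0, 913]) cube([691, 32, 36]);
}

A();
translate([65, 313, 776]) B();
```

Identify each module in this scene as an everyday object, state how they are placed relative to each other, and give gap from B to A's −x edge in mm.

A is a table. B is a picture frame. The picture frame is on top of the table. The gap from the picture frame to the table's −x edge is 65 mm.

The picture frame's min-x is at 65; the table's min-x is 0; gap = 65 mm.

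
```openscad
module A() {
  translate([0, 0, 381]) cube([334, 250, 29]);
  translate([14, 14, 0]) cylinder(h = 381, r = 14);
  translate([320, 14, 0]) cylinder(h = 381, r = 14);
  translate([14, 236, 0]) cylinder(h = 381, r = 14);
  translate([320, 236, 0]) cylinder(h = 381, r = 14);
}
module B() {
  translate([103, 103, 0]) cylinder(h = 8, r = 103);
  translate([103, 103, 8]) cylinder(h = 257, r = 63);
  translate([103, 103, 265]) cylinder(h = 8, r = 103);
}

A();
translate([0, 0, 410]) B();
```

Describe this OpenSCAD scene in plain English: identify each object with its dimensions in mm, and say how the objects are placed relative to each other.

A is a four-legged stool. The seat is 334×250 mm, 29 mm thick, top at z = 410 mm. It stands on four round legs, each 28 mm in diameter, from z = 0 to the seat underside, each leg's axis is inset half a diameter from the nearest pair of seat edges (so the leg's bounding box is flush with the corner).

B is a spool: two coaxial disc flanges of radius 103 mm and thickness 8 mm, joined by a core cylinder of radius 63 mm and height 257 mm. The lower flange rests on z = 0 and the three cylinders share a vertical axis.

The spool is on top of the stool.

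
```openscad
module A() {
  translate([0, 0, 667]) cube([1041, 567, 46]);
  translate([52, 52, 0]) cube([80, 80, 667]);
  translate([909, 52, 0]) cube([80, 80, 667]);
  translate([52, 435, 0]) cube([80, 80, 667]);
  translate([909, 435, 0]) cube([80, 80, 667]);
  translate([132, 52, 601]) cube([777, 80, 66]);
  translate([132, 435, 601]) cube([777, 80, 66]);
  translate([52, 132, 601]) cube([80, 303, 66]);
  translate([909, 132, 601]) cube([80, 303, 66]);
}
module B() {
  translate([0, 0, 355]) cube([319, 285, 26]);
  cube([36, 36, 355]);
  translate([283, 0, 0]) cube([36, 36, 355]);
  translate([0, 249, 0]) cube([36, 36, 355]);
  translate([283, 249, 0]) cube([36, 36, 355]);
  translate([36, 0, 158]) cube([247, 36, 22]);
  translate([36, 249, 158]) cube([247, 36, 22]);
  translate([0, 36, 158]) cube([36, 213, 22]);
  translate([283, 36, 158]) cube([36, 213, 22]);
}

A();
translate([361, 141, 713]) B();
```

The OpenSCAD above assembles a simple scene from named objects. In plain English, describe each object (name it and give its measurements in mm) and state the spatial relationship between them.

A is a rectangular dining table. The top is 1041×567×46 mm with its upper surface at z = 713 mm. It stands on four 80×80 mm square legs, each inset 52 mm from the nearest pair of top edges, running from the floor to the underside of the top. Four apron rails, 80 mm thick and 66 mm tall, run between adjacent legs with their top edges flush with the underside of the top and their outer faces flush with the legs' outer faces.

B is a simple wooden stool: a rectangular seat 319 mm (x) by 285 mm (y), 26 mm thick, top face at z = 381 mm, on four square legs, each 36×36 mm in cross-section. The legs rest on z = 0, each flush with a corner of the seat. Four stretchers, 36 mm wide and 22 mm tall, connect adjacent legs with their undersides at z = 158 mm, each running between the inner faces of the legs it joins and aligned with the legs' outer faces on the other axis.

The stool is on top of the table, centred.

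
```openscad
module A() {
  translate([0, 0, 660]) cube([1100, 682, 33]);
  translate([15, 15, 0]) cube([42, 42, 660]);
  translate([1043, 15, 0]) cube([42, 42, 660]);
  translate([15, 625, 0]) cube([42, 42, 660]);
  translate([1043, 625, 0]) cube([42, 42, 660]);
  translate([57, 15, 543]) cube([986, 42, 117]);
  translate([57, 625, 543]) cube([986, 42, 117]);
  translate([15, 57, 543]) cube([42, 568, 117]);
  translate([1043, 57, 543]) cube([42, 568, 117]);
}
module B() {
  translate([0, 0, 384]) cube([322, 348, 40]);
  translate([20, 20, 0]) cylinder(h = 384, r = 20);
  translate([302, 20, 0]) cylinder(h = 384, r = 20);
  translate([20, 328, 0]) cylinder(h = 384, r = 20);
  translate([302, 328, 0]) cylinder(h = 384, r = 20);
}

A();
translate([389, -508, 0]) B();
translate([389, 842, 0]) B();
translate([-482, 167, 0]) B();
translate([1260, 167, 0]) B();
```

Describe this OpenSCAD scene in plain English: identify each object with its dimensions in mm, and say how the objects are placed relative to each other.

A is a rectangular dining table. The top is 1100×682×33 mm with its upper surface at z = 693 mm. It stands on four 42×42 mm square legs, each inset 15 mm from the nearest pair of top edges, running from the floor to the underside of the top. Four apron rails, 42 mm thick and 117 mm tall, run between adjacent legs with their top edges flush with the underside of the top and their outer faces flush with the legs' outer faces.

B is a simple wooden stool: a rectangular seat 322 mm (x) by 348 mm (y), 40 mm thick, top face at z = 424 mm, on four round legs, each 40 mm in diameter. The legs rest on z = 0, each leg's axis is inset half a diameter from the nearest pair of seat edges (so the leg's bounding box is flush with the corner).

Four stools sit around the table at the −y, +y, −x, +x sides.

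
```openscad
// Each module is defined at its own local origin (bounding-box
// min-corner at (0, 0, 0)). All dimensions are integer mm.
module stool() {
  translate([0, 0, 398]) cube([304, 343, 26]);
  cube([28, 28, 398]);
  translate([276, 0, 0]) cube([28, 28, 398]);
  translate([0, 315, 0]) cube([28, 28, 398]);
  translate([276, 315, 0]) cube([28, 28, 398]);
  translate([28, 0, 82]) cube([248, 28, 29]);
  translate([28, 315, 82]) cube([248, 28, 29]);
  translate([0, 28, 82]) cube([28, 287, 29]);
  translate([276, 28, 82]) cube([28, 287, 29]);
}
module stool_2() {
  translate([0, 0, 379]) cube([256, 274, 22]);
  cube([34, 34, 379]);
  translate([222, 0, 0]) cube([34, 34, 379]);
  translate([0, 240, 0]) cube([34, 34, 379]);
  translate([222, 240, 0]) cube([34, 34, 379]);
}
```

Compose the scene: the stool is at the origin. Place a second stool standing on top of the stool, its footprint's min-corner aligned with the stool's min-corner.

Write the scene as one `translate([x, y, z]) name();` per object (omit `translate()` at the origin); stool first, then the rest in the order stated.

stool();
translate([0, 0, 424]) stool_2();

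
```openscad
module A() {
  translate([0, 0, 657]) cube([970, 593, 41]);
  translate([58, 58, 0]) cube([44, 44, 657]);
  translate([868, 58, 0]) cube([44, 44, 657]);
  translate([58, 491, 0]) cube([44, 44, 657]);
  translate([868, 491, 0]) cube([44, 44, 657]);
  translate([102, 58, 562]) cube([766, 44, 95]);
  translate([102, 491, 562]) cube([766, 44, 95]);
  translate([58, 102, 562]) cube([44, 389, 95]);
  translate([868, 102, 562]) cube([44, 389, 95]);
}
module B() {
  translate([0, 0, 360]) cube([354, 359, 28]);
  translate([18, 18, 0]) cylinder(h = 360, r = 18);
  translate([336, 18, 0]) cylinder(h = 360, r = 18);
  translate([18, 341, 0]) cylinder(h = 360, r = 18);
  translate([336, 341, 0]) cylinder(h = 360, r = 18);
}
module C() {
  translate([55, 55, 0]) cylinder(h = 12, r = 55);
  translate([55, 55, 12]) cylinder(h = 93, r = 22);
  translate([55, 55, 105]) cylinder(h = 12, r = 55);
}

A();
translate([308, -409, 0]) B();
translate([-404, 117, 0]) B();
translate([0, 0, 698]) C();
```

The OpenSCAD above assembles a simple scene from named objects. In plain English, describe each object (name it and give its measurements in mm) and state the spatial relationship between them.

A is a table: top 970 mm (x) × 593 mm (y), 41 mm thick, upper face at z = 698 mm, on four 44×44 mm square legs, each inset 58 mm from the nearest pair of top edges, running from z = 0 to the bottom of the top. Four apron rails, 44 mm thick and 95 mm tall, run between adjacent legs with their top edges flush with the underside of the top and their outer faces flush with the legs' outer faces.

B is a simple wooden stool: a rectangular seat 354 mm (x) by 359 mm (y), 28 mm thick, top face at z = 388 mm, on four round legs, each 36 mm in diameter. The legs rest on z = 0, each leg's axis is inset half a diameter from the nearest pair of seat edges (so the leg's bounding box is flush with the corner).

C is a spool: two coaxial disc flanges of radius 55 mm and thickness 12 mm, joined by a core cylinder of radius 22 mm and height 93 mm. The lower flange rests on z = 0 and the three cylinders share a vertical axis.

Two stools sit around the table at the −y, −x sides. The spool is on top of the table.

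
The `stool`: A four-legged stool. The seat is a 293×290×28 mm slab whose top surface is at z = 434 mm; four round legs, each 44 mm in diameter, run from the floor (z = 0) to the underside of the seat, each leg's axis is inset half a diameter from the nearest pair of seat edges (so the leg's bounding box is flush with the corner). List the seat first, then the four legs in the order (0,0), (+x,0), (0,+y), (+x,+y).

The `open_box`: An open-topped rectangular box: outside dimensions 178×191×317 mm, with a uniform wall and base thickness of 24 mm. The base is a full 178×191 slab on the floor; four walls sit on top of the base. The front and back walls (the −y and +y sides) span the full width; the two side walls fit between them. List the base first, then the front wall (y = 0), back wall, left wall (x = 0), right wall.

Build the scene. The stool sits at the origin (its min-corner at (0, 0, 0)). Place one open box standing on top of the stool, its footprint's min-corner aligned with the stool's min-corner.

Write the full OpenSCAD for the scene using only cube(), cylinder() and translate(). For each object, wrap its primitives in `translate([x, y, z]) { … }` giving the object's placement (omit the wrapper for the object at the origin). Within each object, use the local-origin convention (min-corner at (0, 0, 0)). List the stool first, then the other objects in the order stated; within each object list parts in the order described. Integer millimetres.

translate([0, 0, 406]) cube([293, 290, 28]);
translate([22, 22, 0]) cylinder(h = 406, r = 22);
translate([271, 22, 0]) cylinder(h = 406, r = 22);
translate([22, 268, 0]) cylinder(h = 406, r = 22);
translate([271, 268, 0]) cylinder(h = 406, r = 22);
translate([0, 0, 434]) {
  cube([178, 191, 24]);
  translate([0, 0, 24]) cube([178, 24, 293]);
  translate([0, 167, 24]) cube([178, 24, 293]);
  translate([0, 24, 24]) cube([24, 143, 293]);
  translate([154, 24, 24]) cube([24, 143, 293]);
}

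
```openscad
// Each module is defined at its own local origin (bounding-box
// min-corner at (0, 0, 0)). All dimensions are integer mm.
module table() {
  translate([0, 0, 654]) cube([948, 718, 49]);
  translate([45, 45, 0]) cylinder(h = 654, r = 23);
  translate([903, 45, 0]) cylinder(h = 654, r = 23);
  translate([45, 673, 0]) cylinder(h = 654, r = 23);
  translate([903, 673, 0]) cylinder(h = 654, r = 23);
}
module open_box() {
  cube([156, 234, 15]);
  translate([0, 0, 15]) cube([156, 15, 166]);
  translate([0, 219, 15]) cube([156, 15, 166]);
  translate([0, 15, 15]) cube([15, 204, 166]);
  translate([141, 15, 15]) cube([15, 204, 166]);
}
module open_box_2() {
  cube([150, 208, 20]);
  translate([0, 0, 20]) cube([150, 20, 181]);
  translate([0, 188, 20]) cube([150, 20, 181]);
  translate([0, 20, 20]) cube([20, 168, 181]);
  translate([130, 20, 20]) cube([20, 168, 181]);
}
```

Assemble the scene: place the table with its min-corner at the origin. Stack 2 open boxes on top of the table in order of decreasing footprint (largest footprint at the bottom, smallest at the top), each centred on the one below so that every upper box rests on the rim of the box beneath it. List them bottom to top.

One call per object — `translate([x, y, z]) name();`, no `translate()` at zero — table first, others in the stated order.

table();
translate([396, 242, 703]) open_box();
translate([399, 255, 884]) open_box_2();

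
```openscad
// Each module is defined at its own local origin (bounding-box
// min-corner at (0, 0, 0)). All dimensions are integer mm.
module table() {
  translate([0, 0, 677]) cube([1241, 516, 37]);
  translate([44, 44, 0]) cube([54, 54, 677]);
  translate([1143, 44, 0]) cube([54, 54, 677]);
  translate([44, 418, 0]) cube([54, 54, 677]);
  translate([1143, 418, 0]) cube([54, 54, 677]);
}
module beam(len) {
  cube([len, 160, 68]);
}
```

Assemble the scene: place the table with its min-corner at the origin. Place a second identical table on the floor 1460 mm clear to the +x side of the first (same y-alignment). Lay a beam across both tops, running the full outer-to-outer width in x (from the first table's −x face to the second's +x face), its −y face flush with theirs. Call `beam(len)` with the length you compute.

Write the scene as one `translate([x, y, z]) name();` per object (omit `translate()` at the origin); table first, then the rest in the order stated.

table();
translate([2701, 0, 0]) table();
translate([0, 0, 714]) beam(3942);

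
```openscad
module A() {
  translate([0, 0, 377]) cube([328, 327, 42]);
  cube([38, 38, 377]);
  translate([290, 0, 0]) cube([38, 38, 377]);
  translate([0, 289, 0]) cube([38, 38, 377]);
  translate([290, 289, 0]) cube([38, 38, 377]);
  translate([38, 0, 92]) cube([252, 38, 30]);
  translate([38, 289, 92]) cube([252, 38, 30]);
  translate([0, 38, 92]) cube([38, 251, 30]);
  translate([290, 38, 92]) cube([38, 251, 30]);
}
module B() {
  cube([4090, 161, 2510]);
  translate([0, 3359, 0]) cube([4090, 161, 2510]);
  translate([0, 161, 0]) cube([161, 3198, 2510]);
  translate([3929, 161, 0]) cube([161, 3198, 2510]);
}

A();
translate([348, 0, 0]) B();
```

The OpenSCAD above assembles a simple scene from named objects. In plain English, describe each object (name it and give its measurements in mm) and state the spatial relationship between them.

A is a simple wooden stool: a rectangular seat 328 mm (x) by 327 mm (y), 42 mm thick, top face at z = 419 mm, on four square legs, each 38×38 mm in cross-section. The legs rest on z = 0, each flush with a corner of the seat. Four stretchers, 38 mm wide and 30 mm tall, connect adjacent legs with their undersides at z = 92 mm, each running between the inner faces of the legs it joins and aligned with the legs' outer faces on the other axis.

B is a box-shaped house frame (walls only): outside footprint 4090×3520 mm, wall height 2510 mm, wall thickness 161 mm. The two y-facing walls run the full x-width; the two x-facing walls fit between the inner faces of the y-facing walls.

The house frame is on the floor beside the stool on its +x side.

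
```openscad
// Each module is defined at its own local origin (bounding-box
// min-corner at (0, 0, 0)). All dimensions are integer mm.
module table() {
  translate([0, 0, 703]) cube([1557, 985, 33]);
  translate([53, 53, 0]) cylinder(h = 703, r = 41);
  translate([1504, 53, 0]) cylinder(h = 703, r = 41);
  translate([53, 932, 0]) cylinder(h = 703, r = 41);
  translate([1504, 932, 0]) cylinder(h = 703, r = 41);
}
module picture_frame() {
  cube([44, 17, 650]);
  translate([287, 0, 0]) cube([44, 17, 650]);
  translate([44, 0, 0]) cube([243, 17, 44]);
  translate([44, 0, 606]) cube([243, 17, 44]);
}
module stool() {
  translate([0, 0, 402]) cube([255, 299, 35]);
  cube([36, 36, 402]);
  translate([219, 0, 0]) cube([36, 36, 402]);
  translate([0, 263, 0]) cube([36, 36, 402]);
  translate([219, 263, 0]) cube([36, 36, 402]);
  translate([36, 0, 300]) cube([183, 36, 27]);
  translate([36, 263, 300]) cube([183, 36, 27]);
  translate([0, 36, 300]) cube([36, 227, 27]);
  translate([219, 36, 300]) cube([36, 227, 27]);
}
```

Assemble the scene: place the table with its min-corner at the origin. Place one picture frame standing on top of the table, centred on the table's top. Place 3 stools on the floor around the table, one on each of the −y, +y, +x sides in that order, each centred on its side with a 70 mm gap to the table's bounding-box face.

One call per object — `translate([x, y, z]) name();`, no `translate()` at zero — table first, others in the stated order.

table();
translate([613, 484, 736]) picture_frame();
translate([651, -369, 0]) stool();
translate([651, 1055, 0]) stool();
translate([1627, 343, 0]) stool();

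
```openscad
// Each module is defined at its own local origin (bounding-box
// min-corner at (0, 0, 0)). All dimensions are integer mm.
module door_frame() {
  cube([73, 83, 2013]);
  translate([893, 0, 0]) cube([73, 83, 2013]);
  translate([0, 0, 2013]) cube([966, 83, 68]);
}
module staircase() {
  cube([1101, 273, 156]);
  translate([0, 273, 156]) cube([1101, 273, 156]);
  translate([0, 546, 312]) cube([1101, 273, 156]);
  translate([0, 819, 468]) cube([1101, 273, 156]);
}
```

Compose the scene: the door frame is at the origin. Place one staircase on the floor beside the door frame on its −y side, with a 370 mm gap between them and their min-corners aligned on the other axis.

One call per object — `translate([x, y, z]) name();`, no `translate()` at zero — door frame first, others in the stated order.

door_frame();
translate([0, -1462, 0]) staircase();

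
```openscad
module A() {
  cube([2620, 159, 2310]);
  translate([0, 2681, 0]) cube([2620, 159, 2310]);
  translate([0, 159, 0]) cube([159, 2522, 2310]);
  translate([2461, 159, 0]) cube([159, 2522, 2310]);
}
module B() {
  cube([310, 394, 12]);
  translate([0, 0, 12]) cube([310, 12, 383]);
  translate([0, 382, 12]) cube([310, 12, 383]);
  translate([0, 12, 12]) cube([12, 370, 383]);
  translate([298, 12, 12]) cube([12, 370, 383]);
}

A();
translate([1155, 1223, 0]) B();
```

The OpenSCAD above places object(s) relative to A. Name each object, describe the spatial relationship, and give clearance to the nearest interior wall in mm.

Clearances: x = 996, y = 1064; minimum 996 mm.

A is a house frame. B is an open box. The open box sits inside the house frame, centred. The clearance to the nearest interior wall is 996 mm.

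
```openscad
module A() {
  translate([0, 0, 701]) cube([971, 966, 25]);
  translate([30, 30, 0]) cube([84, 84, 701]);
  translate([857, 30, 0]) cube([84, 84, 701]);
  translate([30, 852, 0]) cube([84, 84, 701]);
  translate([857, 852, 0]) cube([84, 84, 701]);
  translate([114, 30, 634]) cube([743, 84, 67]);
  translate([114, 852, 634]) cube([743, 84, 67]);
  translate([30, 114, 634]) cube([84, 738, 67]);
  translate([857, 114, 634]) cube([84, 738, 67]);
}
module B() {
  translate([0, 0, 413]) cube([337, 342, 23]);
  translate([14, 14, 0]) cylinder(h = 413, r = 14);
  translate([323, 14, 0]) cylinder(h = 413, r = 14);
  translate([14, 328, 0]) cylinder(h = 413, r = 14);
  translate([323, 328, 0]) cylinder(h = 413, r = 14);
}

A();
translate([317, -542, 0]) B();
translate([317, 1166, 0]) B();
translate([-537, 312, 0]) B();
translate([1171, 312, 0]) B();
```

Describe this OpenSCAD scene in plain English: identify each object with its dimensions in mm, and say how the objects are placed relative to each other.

A is a table: top 971 mm (x) × 966 mm (y), 25 mm thick, upper face at z = 726 mm, on four 84×84 mm square legs, each inset 30 mm from the nearest pair of top edges, running from z = 0 to the bottom of the top. Four apron rails, 84 mm thick and 67 mm tall, run between adjacent legs with their top edges flush with the underside of the top and their outer faces flush with the legs' outer faces.

B is a simple wooden stool: a rectangular seat 337 mm (x) by 342 mm (y), 23 mm thick, top face at z = 436 mm, on four round legs, each 28 mm in diameter. The legs rest on z = 0, each leg's axis is inset half a diameter from the nearest pair of seat edges (so the leg's bounding box is flush with the corner).

Four stools sit around the table at the −y, +y, −x, +x sides.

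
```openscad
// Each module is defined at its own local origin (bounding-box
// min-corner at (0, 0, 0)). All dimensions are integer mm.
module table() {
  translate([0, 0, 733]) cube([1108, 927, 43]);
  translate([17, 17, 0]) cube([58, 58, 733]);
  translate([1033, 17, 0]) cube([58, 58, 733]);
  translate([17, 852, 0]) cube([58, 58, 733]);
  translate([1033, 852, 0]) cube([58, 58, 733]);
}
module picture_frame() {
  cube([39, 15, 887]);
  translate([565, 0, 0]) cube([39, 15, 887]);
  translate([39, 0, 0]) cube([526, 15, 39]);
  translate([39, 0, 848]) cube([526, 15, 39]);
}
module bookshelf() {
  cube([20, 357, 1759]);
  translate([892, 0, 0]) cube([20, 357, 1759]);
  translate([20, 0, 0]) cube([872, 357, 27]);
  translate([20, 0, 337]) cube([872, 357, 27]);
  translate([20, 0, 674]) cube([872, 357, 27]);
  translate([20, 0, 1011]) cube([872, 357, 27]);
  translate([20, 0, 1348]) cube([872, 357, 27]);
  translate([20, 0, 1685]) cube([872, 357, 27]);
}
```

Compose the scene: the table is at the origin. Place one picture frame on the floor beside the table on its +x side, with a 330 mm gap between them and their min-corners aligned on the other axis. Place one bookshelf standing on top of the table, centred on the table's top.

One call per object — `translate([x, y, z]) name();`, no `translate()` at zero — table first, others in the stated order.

table();
translate([1438, 0, 0]) picture_frame();
translate([98, 285, 776]) bookshelf();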